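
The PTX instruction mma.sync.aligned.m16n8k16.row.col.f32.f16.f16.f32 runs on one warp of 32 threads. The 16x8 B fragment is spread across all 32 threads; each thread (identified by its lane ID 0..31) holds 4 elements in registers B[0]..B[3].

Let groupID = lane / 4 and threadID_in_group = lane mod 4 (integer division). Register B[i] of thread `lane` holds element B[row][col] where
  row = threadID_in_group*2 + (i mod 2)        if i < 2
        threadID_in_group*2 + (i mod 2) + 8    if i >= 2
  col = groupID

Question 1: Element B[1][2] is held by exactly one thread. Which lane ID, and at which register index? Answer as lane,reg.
c=2→G=2  r=1→rhi=0,T=0,p=1
L=2*4+0=8  i=0*2+1=1

8,1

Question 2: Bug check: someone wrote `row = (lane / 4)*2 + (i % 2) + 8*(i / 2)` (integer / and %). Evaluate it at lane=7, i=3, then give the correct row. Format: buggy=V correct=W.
buggy=11 correct=15

`(lane / 4)*2 + (i % 2) + 8*(i / 2)`[7,3]->11
7: g=1,t=3
[3] (3*2+1+8,1) = (15,1)
row: 11 vs 15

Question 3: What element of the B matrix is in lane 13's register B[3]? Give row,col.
11,3

L=13->gid=13>>2=3, tid=13&3=1
[3]->row 1·2+1+8=11  col gid=3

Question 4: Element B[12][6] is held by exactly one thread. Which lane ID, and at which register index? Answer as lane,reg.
26,2

c:6=>grp=6  r:12=>rB=1,tig=2,lo=0
L=6*4+2=26  i=1*2+0=2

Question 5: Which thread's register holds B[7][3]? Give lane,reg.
c:3=>grp=3  r:7=>rB=0,tig=3,lo=1
L=3*4+3=15  i=0*2+1=1

15,1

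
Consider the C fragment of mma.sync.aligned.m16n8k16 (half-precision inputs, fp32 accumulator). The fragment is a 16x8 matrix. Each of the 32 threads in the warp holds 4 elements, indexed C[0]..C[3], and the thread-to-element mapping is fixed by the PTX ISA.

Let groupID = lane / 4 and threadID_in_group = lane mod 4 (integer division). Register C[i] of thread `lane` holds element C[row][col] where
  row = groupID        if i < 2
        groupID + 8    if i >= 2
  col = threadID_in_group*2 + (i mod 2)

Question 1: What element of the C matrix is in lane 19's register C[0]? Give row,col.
4,6

lane 19=>19/4=4, 19 mod 4=3
i=0  r:4+0=>4  c:2·3+0=>6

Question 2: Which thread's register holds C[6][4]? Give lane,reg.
26,0

r=6⇒gr=6,Rb=0  c=4⇒th=2,odd=0
L=6*4+2=26  i=0*2+0=0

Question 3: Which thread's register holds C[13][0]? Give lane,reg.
r=13→G=5,rhi=1  c=0→T=0,p=0
L=5*4+0=20  i=1*2+0=2

20,2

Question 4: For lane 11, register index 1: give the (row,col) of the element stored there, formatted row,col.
lane 11: grp=2 (11/4), tig=3 (11%4)
i=1: r=2+0=2, c=3*2+1=7

2,7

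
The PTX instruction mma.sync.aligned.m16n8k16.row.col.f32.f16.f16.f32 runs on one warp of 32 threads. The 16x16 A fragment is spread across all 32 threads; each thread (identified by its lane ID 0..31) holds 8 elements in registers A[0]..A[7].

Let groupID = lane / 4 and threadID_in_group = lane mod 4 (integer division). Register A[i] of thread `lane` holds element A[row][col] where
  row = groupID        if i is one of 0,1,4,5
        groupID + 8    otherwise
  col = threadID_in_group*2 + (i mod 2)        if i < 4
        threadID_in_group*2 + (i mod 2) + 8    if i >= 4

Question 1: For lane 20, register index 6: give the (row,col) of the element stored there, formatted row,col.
13,8

L=20->g=20>>2=5, t=20&3=0
[6]->row 5+8=13  col 0·2+0+8=8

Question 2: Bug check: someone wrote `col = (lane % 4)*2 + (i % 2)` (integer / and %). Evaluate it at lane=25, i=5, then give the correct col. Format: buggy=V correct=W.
`(lane % 4)*2 + (i % 2)`[25,5]⇒3
25: gr=6,th=1
[5] (6+0,1*2+1+8) = (6,11)
col: 3 vs 11

buggy=3 correct=11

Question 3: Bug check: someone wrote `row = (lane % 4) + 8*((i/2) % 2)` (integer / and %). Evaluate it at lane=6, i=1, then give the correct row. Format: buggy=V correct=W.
buggy=2 correct=1

`(lane % 4) + 8*((i/2) % 2)`[6,1]⇒2
L=6⇒gr=6>>2=1, th=6&3=2
[1]⇒row 1+0=1  col 2·2+1+0=5
row: 2 vs 1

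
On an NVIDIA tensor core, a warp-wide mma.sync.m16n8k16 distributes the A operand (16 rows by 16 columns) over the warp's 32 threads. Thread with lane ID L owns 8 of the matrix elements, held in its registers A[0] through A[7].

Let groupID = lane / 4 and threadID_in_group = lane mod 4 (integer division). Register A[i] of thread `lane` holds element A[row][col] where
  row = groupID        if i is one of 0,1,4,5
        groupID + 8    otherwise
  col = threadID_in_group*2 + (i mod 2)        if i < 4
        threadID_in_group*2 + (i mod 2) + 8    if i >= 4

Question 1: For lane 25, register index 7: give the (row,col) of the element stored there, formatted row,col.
lane 25: g=6 (25/4), t=1 (25%4)
i=7: r=6+8=14, c=1*2+1+8=11

14,11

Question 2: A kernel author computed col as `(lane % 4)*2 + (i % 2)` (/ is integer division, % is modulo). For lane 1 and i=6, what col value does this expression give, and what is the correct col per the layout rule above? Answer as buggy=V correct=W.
`(lane % 4)*2 + (i % 2)`[1,6]->2
L=1->g=1>>2=0, t=1&3=1
[6]->row 0+8=8  col 1·2+0+8=10
col: 2 vs 10

buggy=2 correct=10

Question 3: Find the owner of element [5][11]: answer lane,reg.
21,5

r:5=>grp=5,rB=0  c:11=>cB=1,tig=1,lo=1
L=5*4+1=21  i=1*4+0*2+1=5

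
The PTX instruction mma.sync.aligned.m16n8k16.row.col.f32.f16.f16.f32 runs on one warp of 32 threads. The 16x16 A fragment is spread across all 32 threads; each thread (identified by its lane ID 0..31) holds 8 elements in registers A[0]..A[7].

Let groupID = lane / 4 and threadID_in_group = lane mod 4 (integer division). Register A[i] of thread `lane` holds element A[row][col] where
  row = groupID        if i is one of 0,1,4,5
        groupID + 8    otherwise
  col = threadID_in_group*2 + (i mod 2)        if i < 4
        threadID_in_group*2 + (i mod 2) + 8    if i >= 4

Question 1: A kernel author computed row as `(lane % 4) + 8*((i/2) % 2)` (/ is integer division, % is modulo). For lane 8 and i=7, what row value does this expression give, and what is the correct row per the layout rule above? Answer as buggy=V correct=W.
`(lane % 4) + 8*((i/2) % 2)`[8,7]=>8
8: grp=2,tig=0
[7] (2+8,0*2+1+8) = (10,9)
row: 8 vs 10

buggy=8 correct=10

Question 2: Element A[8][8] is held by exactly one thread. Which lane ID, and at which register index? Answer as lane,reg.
r=8->g=0,rb=1  c=8->cb=1,t=0,b0=0
L=0*4+0=0  i=1*4+1*2+0=6

0,6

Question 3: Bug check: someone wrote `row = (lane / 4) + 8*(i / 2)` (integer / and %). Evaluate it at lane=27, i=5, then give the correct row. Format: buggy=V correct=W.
`(lane / 4) + 8*(i / 2)`[27,5]->22
lane 27->27/4=6, 27 mod 4=3
i=5  r:6+0->6  c:2·3+1+8->15
row: 22 vs 6

buggy=22 correct=6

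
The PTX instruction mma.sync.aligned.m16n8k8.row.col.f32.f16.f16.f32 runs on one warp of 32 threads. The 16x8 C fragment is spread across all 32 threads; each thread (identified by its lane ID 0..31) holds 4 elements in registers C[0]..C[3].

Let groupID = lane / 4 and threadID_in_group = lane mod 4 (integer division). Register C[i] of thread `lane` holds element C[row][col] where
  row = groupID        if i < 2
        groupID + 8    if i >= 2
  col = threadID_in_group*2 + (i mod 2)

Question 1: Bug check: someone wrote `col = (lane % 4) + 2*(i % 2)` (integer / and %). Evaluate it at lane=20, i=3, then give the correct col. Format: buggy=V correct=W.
buggy=2 correct=1

`(lane % 4) + 2*(i % 2)`[20,3]->2
lane 20->20/4=5, 20 mod 4=0
i=3  r:5+8->13  c:2·0+1->1
col: 2 vs 1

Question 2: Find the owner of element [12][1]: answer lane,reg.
16,3

r=12->g=4,rb=1  c=1->t=0,b0=1
L=4*4+0=16  i=1*2+1=3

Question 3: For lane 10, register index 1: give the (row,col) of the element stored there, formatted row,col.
10: grp=2,tig=2
[1] (2+0,2*2+1) = (2,5)

2,5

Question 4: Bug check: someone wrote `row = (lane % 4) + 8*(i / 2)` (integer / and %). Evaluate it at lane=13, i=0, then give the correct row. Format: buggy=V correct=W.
`(lane % 4) + 8*(i / 2)`[13,0]⇒1
L=13⇒gr=13>>2=3, th=13&3=1
[0]⇒row 3+0=3  col 1·2+0=2
row: 1 vs 3

buggy=1 correct=3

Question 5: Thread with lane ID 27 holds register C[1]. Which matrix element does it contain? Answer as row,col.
lane 27: gr=6 (27/4), th=3 (27%4)
i=1: r=6+0=6, c=3*2+1=7

6,7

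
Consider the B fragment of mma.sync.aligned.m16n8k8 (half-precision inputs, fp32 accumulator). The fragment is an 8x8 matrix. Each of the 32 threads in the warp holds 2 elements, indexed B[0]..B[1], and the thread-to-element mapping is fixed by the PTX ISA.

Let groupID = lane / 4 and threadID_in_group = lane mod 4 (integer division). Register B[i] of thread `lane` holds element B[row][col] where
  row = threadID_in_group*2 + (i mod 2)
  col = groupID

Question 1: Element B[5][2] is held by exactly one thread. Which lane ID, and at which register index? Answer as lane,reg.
10,1

c=2→G=2  r=5→T=2,p=1
L=2*4+2=10  i=1=1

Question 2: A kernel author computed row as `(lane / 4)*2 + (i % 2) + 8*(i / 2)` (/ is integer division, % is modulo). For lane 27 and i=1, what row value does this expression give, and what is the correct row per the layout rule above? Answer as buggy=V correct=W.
buggy=13 correct=7

`(lane / 4)*2 + (i % 2) + 8*(i / 2)`[27,1]=>13
27: grp=6,tig=3
[1] (3*2+1,6) = (7,6)
row: 13 vs 7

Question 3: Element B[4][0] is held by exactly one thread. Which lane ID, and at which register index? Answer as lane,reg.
c: 0->gid=0  r: 4->tid=2,i&1=0
L=0*4+2=2  i=0=0

2,0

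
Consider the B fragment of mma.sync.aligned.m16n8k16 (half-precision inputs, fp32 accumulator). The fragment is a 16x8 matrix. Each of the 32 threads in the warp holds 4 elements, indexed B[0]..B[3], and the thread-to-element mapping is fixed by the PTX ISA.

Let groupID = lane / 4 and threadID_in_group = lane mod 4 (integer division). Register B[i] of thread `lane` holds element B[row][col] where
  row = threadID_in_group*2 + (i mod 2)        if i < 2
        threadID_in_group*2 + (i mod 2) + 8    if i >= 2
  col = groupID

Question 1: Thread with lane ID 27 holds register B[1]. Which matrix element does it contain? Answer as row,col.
7,6

L=27->gid=27>>2=6, tid=27&3=3
[1]->row 3·2+1+0=7  col gid=6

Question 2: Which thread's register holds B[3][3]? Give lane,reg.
13,1

c=3->g=3  r=3->rb=0,t=1,b0=1
L=3*4+1=13  i=0*2+1=1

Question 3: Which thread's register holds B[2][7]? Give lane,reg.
29,0

c=7→G=7  r=2→rhi=0,T=1,p=0
L=7*4+1=29  i=0*2+0=0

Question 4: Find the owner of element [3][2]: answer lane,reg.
9,1

c=2⇒gr=2  r=3⇒Rb=0,th=1,odd=1
L=2*4+1=9  i=0*2+1=1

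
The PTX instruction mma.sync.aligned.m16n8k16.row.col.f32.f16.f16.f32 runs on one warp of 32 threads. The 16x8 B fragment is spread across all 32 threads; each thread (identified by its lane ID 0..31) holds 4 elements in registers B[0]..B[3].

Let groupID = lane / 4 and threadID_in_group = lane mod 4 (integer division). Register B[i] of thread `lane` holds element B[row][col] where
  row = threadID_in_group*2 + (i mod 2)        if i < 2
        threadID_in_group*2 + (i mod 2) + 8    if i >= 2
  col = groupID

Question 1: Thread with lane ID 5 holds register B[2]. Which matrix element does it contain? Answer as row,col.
10,1

5: G=1,T=1
[2] (1*2+0+8,1) = (10,1)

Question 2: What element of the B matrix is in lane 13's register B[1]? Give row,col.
L=13->gid=13>>2=3, tid=13&3=1
[1]->row 1·2+1+0=3  col gid=3

3,3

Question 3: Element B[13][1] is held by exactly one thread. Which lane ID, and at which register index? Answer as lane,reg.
c=1->g=1  r=13->rb=1,t=2,b0=1
L=1*4+2=6  i=1*2+1=3

6,3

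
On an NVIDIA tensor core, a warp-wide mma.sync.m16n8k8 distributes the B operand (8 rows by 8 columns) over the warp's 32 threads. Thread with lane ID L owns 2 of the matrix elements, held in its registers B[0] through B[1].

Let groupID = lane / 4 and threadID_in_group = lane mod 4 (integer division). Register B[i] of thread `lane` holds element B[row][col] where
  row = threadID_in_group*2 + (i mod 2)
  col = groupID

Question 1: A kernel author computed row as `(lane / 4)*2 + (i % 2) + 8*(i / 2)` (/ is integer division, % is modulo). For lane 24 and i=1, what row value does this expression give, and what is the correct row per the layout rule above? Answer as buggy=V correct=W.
buggy=13 correct=1

`(lane / 4)*2 + (i % 2) + 8*(i / 2)`[24,1]=>13
lane 24: grp=6 (24/4), tig=0 (24%4)
i=1: r=0*2+1=1, c=grp=6
row: 13 vs 1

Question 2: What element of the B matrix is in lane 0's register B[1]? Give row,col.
0: gr=0,th=0
[1] (0*2+1,0) = (1,0)

1,0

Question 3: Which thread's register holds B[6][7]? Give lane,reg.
31,0

c=7->g=7  r=6->t=3,b0=0
L=7*4+3=31  i=0=0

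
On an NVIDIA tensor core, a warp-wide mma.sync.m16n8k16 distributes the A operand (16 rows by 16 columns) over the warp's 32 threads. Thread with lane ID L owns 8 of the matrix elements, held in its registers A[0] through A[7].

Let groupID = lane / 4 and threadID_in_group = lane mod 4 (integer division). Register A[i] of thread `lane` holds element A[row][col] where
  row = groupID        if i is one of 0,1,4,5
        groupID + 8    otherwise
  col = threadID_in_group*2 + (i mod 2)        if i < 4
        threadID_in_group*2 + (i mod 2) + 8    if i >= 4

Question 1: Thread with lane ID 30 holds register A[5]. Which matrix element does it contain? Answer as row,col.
lane 30⇒30/4=7, 30 mod 4=2
i=5  r:7+0⇒7  c:2·2+1+8⇒13

7,13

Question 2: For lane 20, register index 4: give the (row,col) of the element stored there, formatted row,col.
5,8

20: G=5,T=0
[4] (5+0,0*2+0+8) = (5,8)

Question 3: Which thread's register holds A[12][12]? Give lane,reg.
18,6

r: 12->gid=4,r8=1  c: 12->c8=1,tid=2,i&1=0
L=4*4+2=18  i=1*4+1*2+0=6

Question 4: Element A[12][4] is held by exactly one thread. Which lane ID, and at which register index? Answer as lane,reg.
r=12⇒gr=4,Rb=1  c=4⇒Cb=0,th=2,odd=0
L=4*4+2=18  i=0*4+1*2+0=2

18,2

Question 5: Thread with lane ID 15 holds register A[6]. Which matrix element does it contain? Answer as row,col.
11,14

L=15→G=15>>2=3, T=15&3=3
[6]→row 3+8=11  col 3·2+0+8=14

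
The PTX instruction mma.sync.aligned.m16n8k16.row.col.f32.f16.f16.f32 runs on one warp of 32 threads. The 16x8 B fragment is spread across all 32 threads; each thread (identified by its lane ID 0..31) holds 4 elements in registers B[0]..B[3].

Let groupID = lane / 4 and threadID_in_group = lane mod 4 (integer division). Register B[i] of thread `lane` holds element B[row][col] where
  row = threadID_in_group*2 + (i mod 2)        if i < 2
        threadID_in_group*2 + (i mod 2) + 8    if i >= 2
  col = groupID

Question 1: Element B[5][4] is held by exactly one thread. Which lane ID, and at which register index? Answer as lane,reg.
18,1

c:4=>grp=4  r:5=>rB=0,tig=2,lo=1
L=4*4+2=18  i=0*2+1=1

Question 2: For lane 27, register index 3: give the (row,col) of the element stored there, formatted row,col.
lane 27: grp=6 (27/4), tig=3 (27%4)
i=3: r=3*2+1+8=15, c=grp=6

15,6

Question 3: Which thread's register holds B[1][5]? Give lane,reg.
20,1

c=5⇒gr=5  r=1⇒Rb=0,th=0,odd=1
L=5*4+0=20  i=0*2+1=1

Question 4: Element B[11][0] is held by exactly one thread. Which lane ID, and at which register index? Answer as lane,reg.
1,3

c:0=>grp=0  r:11=>rB=1,tig=1,lo=1
L=0*4+1=1  i=1*2+1=3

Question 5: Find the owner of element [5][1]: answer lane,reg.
6,1

c=1→G=1  r=5→rhi=0,T=2,p=1
L=1*4+2=6  i=0*2+1=1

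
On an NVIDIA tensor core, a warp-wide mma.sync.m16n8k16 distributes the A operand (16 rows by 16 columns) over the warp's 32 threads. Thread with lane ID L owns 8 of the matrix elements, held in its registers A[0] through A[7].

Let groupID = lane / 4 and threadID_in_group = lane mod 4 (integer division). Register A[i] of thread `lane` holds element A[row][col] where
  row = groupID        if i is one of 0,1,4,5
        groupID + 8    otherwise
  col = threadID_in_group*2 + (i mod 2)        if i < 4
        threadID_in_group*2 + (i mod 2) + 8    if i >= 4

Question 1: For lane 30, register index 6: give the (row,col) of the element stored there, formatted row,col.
lane 30->30/4=7, 30 mod 4=2
i=6  r:7+8->15  c:2·2+0+8->12

15,12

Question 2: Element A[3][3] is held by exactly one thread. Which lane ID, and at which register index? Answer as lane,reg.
r: 3->gid=3,r8=0  c: 3->c8=0,tid=1,i&1=1
L=3*4+1=13  i=0*4+0*2+1=1

13,1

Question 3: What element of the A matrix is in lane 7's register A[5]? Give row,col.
lane 7⇒7/4=1, 7 mod 4=3
i=5  r:1+0⇒1  c:2·3+1+8⇒15

1,15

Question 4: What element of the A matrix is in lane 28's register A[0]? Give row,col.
7,0

28: gid=7,tid=0
[0] (7+0,0*2+0+0) = (7,0)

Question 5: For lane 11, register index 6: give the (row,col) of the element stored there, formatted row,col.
lane 11->11/4=2, 11 mod 4=3
i=6  r:2+8->10  c:2·3+0+8->14

10,14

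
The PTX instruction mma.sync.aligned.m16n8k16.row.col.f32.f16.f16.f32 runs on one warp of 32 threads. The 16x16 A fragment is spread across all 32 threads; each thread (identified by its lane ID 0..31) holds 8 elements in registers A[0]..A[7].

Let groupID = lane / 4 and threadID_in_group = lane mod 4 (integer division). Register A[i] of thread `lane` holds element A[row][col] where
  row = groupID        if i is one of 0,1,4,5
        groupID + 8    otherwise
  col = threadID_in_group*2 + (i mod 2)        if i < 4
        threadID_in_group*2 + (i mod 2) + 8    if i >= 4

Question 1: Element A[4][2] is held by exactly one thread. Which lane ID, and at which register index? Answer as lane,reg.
17,0

r:4=>grp=4,rB=0  c:2=>cB=0,tig=1,lo=0
L=4*4+1=17  i=0*4+0*2+0=0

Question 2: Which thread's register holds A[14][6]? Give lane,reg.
27,2

r=14→G=6,rhi=1  c=6→chi=0,T=3,p=0
L=6*4+3=27  i=0*4+1*2+0=2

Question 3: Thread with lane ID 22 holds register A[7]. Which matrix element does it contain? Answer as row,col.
13,13

lane 22: gr=5 (22/4), th=2 (22%4)
i=7: r=5+8=13, c=2*2+1+8=13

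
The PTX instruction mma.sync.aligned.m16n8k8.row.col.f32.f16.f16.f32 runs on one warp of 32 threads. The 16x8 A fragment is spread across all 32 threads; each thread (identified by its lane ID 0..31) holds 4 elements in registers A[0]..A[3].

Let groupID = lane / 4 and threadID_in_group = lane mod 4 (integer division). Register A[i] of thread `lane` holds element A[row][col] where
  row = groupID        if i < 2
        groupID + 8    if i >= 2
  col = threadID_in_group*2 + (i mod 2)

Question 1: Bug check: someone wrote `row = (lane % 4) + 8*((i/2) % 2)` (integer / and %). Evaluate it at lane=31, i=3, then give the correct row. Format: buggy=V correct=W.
`(lane % 4) + 8*((i/2) % 2)`[31,3]→11
lane 31→31/4=7, 31 mod 4=3
i=3  r:7+8→15  c:2·3+1→7
row: 11 vs 15

buggy=11 correct=15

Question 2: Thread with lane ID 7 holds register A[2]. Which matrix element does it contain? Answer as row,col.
9,6

lane 7: grp=1 (7/4), tig=3 (7%4)
i=2: r=1+8=9, c=3*2+0=6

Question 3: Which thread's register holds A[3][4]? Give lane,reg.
14,0

r=3->g=3,rb=0  c=4->t=2,b0=0
L=3*4+2=14  i=0*2+0=0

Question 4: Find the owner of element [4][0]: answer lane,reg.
16,0

r=4->g=4,rb=0  c=0->t=0,b0=0
L=4*4+0=16  i=0*2+0=0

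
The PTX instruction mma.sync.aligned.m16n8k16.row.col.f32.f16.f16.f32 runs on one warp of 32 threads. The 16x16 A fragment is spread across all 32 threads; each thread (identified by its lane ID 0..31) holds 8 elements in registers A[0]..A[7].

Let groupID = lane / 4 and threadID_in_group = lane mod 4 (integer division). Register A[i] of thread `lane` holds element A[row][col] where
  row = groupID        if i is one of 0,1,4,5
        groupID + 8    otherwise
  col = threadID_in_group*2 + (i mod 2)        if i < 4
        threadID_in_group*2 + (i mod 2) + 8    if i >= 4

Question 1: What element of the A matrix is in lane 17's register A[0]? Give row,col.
lane 17: G=4 (17/4), T=1 (17%4)
i=0: r=4+0=4, c=1*2+0+0=2

4,2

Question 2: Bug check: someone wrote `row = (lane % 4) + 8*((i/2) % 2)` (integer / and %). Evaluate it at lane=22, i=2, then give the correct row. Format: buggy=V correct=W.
buggy=10 correct=13

`(lane % 4) + 8*((i/2) % 2)`[22,2]=>10
L=22=>grp=22>>2=5, tig=22&3=2
[2]=>row 5+8=13  col 2·2+0+0=4
row: 10 vs 13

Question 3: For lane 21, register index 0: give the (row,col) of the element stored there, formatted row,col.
5,2

21: gid=5,tid=1
[0] (5+0,1*2+0+0) = (5,2)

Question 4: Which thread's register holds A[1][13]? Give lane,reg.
r:1=>grp=1,rB=0  c:13=>cB=1,tig=2,lo=1
L=1*4+2=6  i=1*4+0*2+1=5

6,5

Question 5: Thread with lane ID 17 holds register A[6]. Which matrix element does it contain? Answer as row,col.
lane 17->17/4=4, 17 mod 4=1
i=6  r:4+8->12  c:2·1+0+8->10

12,10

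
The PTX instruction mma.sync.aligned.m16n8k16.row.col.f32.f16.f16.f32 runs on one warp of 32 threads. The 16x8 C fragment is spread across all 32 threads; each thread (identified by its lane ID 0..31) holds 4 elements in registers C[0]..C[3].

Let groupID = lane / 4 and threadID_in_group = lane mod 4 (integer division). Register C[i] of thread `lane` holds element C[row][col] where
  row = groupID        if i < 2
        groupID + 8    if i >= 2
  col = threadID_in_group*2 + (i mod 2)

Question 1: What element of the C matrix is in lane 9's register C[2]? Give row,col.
10,2

lane 9: G=2 (9/4), T=1 (9%4)
i=2: r=2+8=10, c=1*2+0=2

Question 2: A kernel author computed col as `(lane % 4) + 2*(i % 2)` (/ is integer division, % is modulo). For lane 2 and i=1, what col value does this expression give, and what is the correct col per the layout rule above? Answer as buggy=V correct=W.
buggy=4 correct=5

`(lane % 4) + 2*(i % 2)`[2,1]=>4
L=2=>grp=2>>2=0, tig=2&3=2
[1]=>row 0+0=0  col 2·2+1=5
col: 4 vs 5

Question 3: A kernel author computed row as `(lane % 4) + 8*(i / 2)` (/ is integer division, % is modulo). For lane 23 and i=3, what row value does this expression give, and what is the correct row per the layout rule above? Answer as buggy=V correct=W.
buggy=11 correct=13

`(lane % 4) + 8*(i / 2)`[23,3]⇒11
lane 23⇒23/4=5, 23 mod 4=3
i=3  r:5+8⇒13  c:2·3+1⇒7
row: 11 vs 13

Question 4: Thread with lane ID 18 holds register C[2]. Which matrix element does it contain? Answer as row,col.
L=18=>grp=18>>2=4, tig=18&3=2
[2]=>row 4+8=12  col 2·2+0=4

12,4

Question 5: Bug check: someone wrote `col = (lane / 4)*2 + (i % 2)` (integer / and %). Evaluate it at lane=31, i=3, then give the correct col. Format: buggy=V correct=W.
`(lane / 4)*2 + (i % 2)`[31,3]⇒15
lane 31: gr=7 (31/4), th=3 (31%4)
i=3: r=7+8=15, c=3*2+1=7
col: 15 vs 7

buggy=15 correct=7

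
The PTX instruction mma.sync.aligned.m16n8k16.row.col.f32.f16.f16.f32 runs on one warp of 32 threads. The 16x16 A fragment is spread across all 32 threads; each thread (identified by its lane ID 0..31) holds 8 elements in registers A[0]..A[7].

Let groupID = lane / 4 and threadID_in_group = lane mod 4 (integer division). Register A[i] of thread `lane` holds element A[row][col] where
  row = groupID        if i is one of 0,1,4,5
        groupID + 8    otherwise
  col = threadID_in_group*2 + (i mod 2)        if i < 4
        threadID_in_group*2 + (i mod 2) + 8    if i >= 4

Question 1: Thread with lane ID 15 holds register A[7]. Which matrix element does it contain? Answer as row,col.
L=15->g=15>>2=3, t=15&3=3
[7]->row 3+8=11  col 3·2+1+8=15

11,15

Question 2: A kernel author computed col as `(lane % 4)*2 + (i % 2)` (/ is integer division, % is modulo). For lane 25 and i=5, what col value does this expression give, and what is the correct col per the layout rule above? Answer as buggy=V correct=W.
`(lane % 4)*2 + (i % 2)`[25,5]⇒3
25: gr=6,th=1
[5] (6+0,1*2+1+8) = (6,11)
col: 3 vs 11

buggy=3 correct=11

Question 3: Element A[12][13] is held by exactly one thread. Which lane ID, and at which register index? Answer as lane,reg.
18,7

r=12⇒gr=4,Rb=1  c=13⇒Cb=1,th=2,odd=1
L=4*4+2=18  i=1*4+1*2+1=7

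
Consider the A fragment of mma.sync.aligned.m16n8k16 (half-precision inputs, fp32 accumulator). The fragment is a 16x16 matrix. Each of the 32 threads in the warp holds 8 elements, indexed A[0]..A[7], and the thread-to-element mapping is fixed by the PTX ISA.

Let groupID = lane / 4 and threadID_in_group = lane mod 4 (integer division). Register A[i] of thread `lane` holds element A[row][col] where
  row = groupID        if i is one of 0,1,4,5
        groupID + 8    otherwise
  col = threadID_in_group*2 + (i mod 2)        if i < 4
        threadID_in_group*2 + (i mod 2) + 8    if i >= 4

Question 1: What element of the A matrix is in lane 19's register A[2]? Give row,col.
19: G=4,T=3
[2] (4+8,3*2+0+0) = (12,6)

12,6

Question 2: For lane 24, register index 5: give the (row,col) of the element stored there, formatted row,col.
6,9

24: gr=6,th=0
[5] (6+0,0*2+1+8) = (6,9)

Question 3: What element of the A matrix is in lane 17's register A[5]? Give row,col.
4,11

lane 17: g=4 (17/4), t=1 (17%4)
i=5: r=4+0=4, c=1*2+1+8=11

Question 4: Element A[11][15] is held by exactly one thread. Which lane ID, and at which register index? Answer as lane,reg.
15,7

r=11⇒gr=3,Rb=1  c=15⇒Cb=1,th=3,odd=1
L=3*4+3=15  i=1*4+1*2+1=7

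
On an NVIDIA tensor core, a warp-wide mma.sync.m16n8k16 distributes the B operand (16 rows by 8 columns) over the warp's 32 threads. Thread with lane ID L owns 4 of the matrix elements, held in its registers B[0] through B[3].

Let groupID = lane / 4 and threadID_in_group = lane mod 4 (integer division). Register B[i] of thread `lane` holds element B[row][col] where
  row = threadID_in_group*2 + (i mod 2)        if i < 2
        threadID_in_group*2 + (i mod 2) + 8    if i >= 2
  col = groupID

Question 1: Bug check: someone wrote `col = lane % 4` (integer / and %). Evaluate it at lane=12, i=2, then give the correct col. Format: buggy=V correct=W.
`lane % 4`[12,2]->0
lane 12: gid=3 (12/4), tid=0 (12%4)
i=2: r=0*2+0+8=8, c=gid=3
col: 0 vs 3

buggy=0 correct=3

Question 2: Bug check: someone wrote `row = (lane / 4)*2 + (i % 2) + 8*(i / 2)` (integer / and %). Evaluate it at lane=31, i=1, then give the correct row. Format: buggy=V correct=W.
buggy=15 correct=7

`(lane / 4)*2 + (i % 2) + 8*(i / 2)`[31,1]->15
L=31->gid=31>>2=7, tid=31&3=3
[1]->row 3·2+1+0=7  col gid=7
row: 15 vs 7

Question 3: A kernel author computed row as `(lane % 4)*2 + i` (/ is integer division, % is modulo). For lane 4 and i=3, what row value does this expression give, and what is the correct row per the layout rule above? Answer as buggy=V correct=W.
buggy=3 correct=9

`(lane % 4)*2 + i`[4,3]→3
4: G=1,T=0
[3] (0*2+1+8,1) = (9,1)
row: 3 vs 9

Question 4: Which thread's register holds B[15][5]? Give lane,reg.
23,3

c=5→G=5  r=15→rhi=1,T=3,p=1
L=5*4+3=23  i=1*2+1=3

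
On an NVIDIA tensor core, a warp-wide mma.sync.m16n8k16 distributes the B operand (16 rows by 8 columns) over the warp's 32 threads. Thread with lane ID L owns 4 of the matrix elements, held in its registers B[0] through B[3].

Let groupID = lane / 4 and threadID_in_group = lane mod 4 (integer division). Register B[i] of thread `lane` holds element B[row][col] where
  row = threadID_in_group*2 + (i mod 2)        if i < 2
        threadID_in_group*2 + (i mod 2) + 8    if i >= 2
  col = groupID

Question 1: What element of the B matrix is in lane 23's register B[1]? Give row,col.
7,5

23: grp=5,tig=3
[1] (3*2+1+0,5) = (7,5)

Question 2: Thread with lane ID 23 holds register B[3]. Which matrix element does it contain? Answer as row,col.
lane 23: gr=5 (23/4), th=3 (23%4)
i=3: r=3*2+1+8=15, c=gr=5

15,5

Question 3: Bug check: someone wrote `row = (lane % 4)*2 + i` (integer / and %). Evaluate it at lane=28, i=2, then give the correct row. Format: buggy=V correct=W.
buggy=2 correct=8

`(lane % 4)*2 + i`[28,2]->2
lane 28: gid=7 (28/4), tid=0 (28%4)
i=2: r=0*2+0+8=8, c=gid=7
row: 2 vs 8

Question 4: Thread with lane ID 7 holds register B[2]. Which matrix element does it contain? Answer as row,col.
7: G=1,T=3
[2] (3*2+0+8,1) = (14,1)

14,1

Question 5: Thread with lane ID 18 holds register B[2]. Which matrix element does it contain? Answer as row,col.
12,4

lane 18: g=4 (18/4), t=2 (18%4)
i=2: r=2*2+0+8=12, c=g=4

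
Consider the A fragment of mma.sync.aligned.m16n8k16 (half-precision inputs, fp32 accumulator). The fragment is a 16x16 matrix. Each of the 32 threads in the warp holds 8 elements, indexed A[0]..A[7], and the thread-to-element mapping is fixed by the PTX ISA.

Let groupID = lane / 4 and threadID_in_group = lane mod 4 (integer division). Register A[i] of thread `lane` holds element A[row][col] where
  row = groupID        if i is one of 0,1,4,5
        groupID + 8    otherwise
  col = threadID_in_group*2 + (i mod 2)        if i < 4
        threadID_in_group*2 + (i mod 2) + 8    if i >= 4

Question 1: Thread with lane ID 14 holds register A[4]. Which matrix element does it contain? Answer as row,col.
3,12

14: grp=3,tig=2
[4] (3+0,2*2+0+8) = (3,12)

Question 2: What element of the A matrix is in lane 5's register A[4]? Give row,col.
lane 5: grp=1 (5/4), tig=1 (5%4)
i=4: r=1+0=1, c=1*2+0+8=10

1,10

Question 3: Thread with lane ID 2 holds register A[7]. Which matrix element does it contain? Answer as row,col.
L=2⇒gr=2>>2=0, th=2&3=2
[7]⇒row 0+8=8  col 2·2+1+8=13

8,13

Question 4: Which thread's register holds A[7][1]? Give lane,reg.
28,1

r=7->g=7,rb=0  c=1->cb=0,t=0,b0=1
L=7*4+0=28  i=0*4+0*2+1=1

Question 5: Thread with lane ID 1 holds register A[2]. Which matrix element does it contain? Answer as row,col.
lane 1: g=0 (1/4), t=1 (1%4)
i=2: r=0+8=8, c=1*2+0+0=2

8,2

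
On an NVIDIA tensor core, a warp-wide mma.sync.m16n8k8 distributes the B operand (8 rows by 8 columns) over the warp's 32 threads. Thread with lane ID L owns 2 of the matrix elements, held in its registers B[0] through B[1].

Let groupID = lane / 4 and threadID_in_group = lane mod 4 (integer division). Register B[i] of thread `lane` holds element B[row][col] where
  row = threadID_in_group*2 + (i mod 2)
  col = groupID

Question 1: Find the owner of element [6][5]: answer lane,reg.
c:5=>grp=5  r:6=>tig=3,lo=0
L=5*4+3=23  i=0=0

23,0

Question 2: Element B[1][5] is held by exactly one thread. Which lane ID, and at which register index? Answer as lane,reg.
20,1

c=5->g=5  r=1->t=0,b0=1
L=5*4+0=20  i=1=1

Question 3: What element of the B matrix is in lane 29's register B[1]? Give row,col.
lane 29: gid=7 (29/4), tid=1 (29%4)
i=1: r=1*2+1=3, c=gid=7

3,7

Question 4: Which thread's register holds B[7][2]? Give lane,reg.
11,1

c:2=>grp=2  r:7=>tig=3,lo=1
L=2*4+3=11  i=1=1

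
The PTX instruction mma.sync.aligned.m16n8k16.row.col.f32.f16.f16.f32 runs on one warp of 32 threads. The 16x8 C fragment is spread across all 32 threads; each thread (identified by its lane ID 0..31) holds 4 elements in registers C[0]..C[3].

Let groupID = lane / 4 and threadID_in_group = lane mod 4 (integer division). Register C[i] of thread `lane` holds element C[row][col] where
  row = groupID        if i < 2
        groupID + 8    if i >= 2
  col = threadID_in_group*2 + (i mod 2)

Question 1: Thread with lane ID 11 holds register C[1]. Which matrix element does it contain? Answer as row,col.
lane 11: g=2 (11/4), t=3 (11%4)
i=1: r=2+0=2, c=3*2+1=7

2,7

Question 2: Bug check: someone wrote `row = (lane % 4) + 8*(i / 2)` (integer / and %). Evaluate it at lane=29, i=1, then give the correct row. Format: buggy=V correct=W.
`(lane % 4) + 8*(i / 2)`[29,1]=>1
lane 29=>29/4=7, 29 mod 4=1
i=1  r:7+0=>7  c:2·1+1=>3
row: 1 vs 7

buggy=1 correct=7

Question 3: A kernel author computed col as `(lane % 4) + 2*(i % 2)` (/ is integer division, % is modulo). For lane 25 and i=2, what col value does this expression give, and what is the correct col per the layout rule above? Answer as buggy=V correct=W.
`(lane % 4) + 2*(i % 2)`[25,2]=>1
L=25=>grp=25>>2=6, tig=25&3=1
[2]=>row 6+8=14  col 1·2+0=2
col: 1 vs 2

buggy=1 correct=2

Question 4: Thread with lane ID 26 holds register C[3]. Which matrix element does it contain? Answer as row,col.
14,5

lane 26=>26/4=6, 26 mod 4=2
i=3  r:6+8=>14  c:2·2+1=>5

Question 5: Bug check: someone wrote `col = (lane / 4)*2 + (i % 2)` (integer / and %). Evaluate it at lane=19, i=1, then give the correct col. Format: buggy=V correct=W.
buggy=9 correct=7

`(lane / 4)*2 + (i % 2)`[19,1]=>9
19: grp=4,tig=3
[1] (4+0,3*2+1) = (4,7)
col: 9 vs 7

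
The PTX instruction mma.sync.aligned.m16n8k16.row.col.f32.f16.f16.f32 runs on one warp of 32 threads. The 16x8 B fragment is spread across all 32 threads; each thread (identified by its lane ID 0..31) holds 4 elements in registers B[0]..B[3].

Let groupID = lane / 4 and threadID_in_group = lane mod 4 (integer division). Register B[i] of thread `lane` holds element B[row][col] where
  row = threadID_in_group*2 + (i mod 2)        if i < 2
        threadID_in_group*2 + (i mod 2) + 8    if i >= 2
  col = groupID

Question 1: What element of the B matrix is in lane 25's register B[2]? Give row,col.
lane 25=>25/4=6, 25 mod 4=1
i=2  r:2·1+0+8=>10  c:6

10,6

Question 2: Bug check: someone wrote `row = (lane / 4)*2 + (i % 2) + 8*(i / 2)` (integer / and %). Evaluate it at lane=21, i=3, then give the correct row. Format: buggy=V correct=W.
`(lane / 4)*2 + (i % 2) + 8*(i / 2)`[21,3]->19
lane 21: g=5 (21/4), t=1 (21%4)
i=3: r=1*2+1+8=11, c=g=5
row: 19 vs 11

buggy=19 correct=11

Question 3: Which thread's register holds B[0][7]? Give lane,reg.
c=7->g=7  r=0->rb=0,t=0,b0=0
L=7*4+0=28  i=0*2+0=0

28,0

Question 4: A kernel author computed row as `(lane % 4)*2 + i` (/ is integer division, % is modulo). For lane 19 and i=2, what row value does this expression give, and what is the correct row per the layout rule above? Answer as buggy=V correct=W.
`(lane % 4)*2 + i`[19,2]⇒8
lane 19: gr=4 (19/4), th=3 (19%4)
i=2: r=3*2+0+8=14, c=gr=4
row: 8 vs 14

buggy=8 correct=14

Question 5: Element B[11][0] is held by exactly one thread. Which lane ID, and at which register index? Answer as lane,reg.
c=0→G=0  r=11→rhi=1,T=1,p=1
L=0*4+1=1  i=1*2+1=3

1,3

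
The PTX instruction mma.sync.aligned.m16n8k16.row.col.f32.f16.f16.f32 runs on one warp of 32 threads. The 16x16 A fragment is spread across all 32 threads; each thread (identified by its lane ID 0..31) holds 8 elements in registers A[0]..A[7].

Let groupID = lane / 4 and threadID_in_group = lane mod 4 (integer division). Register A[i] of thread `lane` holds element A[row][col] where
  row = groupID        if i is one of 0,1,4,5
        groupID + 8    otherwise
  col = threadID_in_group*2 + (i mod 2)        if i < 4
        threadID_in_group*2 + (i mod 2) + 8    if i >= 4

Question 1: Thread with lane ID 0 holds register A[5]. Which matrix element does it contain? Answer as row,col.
L=0⇒gr=0>>2=0, th=0&3=0
[5]⇒row 0+0=0  col 0·2+1+8=9

0,9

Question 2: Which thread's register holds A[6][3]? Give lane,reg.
r=6→G=6,rhi=0  c=3→chi=0,T=1,p=1
L=6*4+1=25  i=0*4+0*2+1=1

25,1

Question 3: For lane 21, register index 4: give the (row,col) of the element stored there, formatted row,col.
5,10

lane 21->21/4=5, 21 mod 4=1
i=4  r:5+0->5  c:2·1+0+8->10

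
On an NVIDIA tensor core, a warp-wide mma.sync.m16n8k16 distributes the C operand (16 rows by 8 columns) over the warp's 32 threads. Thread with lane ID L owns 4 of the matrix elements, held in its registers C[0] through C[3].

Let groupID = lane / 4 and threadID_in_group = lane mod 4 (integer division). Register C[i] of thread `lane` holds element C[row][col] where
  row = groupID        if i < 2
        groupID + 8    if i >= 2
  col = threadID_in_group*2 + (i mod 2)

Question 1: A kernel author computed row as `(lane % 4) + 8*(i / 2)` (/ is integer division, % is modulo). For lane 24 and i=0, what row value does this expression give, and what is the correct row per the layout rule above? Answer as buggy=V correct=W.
buggy=0 correct=6

`(lane % 4) + 8*(i / 2)`[24,0]->0
lane 24: gid=6 (24/4), tid=0 (24%4)
i=0: r=6+0=6, c=0*2+0=0
row: 0 vs 6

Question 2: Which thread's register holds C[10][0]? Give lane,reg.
8,2

r:10=>grp=2,rB=1  c:0=>tig=0,lo=0
L=2*4+0=8  i=1*2+0=2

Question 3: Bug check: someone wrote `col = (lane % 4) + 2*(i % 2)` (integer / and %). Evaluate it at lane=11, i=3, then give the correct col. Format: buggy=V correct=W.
`(lane % 4) + 2*(i % 2)`[11,3]→5
11: G=2,T=3
[3] (2+8,3*2+1) = (10,7)
col: 5 vs 7

buggy=5 correct=7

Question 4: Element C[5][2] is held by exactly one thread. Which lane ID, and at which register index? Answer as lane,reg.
21,0

r=5->g=5,rb=0  c=2->t=1,b0=0
L=5*4+1=21  i=0*2+0=0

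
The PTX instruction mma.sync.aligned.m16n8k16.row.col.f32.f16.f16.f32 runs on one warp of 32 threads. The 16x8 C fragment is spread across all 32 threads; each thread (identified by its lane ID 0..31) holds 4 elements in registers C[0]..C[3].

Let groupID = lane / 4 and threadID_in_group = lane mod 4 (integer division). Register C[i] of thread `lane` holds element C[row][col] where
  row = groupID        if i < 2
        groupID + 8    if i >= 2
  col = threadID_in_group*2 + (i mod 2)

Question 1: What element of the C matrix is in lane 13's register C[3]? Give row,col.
lane 13: G=3 (13/4), T=1 (13%4)
i=3: r=3+8=11, c=1*2+1=3

11,3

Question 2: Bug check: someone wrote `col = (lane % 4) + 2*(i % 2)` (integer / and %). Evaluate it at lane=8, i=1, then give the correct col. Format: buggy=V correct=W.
buggy=2 correct=1

`(lane % 4) + 2*(i % 2)`[8,1]⇒2
lane 8⇒8/4=2, 8 mod 4=0
i=1  r:2+0⇒2  c:2·0+1⇒1
col: 2 vs 1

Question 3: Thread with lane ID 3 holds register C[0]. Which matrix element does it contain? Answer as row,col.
0,6

lane 3: gid=0 (3/4), tid=3 (3%4)
i=0: r=0+0=0, c=3*2+0=6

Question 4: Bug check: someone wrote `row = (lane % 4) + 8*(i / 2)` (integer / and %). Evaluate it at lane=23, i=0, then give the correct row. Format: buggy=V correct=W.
buggy=3 correct=5

`(lane % 4) + 8*(i / 2)`[23,0]=>3
23: grp=5,tig=3
[0] (5+0,3*2+0) = (5,6)
row: 3 vs 5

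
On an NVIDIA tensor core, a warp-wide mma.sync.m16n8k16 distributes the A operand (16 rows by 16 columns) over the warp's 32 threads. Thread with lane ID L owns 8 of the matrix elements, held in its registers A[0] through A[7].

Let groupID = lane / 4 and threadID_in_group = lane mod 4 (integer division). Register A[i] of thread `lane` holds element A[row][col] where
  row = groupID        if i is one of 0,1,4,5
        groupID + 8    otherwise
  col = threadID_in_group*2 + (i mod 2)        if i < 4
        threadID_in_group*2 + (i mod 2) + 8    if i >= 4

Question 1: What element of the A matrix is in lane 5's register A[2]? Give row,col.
lane 5: grp=1 (5/4), tig=1 (5%4)
i=2: r=1+8=9, c=1*2+0+0=2

9,2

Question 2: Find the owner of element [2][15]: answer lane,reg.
11,5

r:2=>grp=2,rB=0  c:15=>cB=1,tig=3,lo=1
L=2*4+3=11  i=1*4+0*2+1=5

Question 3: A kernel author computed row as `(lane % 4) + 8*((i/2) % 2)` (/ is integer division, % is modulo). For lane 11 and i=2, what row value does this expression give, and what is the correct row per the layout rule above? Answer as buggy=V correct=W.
buggy=11 correct=10

`(lane % 4) + 8*((i/2) % 2)`[11,2]=>11
lane 11=>11/4=2, 11 mod 4=3
i=2  r:2+8=>10  c:2·3+0+0=>6
row: 11 vs 10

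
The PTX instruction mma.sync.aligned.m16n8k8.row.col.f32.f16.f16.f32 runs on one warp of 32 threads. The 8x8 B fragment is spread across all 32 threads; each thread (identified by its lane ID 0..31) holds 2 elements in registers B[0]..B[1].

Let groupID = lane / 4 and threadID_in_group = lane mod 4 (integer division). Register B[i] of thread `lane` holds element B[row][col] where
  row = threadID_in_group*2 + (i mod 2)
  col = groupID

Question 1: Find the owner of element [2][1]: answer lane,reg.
5,0

c=1→G=1  r=2→T=1,p=0
L=1*4+1=5  i=0=0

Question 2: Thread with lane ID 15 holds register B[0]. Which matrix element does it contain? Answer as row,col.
L=15⇒gr=15>>2=3, th=15&3=3
[0]⇒row 3·2+0=6  col gr=3

6,3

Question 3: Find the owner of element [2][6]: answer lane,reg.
25,0

c=6->g=6  r=2->t=1,b0=0
L=6*4+1=25  i=0=0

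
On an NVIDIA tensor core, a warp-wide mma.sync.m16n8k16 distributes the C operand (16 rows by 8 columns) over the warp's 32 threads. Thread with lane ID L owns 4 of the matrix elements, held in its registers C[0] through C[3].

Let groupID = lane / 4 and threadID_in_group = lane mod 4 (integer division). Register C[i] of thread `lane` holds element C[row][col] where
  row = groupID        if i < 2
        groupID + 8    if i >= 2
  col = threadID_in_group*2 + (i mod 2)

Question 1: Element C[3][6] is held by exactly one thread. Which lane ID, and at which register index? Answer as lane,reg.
r: 3->gid=3,r8=0  c: 6->tid=3,i&1=0
L=3*4+3=15  i=0*2+0=0

15,0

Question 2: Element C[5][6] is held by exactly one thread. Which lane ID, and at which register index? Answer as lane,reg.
23,0

r=5->g=5,rb=0  c=6->t=3,b0=0
L=5*4+3=23  i=0*2+0=0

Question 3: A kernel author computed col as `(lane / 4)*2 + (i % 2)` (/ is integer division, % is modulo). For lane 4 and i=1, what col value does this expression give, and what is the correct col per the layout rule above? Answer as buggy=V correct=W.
buggy=3 correct=1

`(lane / 4)*2 + (i % 2)`[4,1]⇒3
4: gr=1,th=0
[1] (1+0,0*2+1) = (1,1)
col: 3 vs 1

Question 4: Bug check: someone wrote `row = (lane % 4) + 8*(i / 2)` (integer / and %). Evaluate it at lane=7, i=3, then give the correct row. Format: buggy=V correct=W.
buggy=11 correct=9

`(lane % 4) + 8*(i / 2)`[7,3]->11
lane 7: g=1 (7/4), t=3 (7%4)
i=3: r=1+8=9, c=3*2+1=7
row: 11 vs 9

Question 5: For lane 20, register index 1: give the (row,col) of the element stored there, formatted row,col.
lane 20: gr=5 (20/4), th=0 (20%4)
i=1: r=5+0=5, c=0*2+1=1

5,1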